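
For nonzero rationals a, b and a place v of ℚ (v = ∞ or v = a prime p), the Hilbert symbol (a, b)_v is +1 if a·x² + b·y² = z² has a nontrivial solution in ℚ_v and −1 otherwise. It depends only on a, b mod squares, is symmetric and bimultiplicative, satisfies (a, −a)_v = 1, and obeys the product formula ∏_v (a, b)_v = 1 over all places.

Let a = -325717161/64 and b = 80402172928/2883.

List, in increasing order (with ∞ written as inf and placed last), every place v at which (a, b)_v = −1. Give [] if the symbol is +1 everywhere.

Mod squares: a ≡ -23001, b ≡ 39729. Check v ∈ {∞, 2, 3, 7, 11, 17, 19, 31, 41}.
v=17: a=17^3·(≡12), b=17^1·(≡15) mod 17; (12|17)=-1, (15|17)=+1; (−1)^{3·1·8}·(-1)^1·(+1)^3 = -1.
v=2: v_2(a)=-6, v_2(b)=10; units ≡ 7, 1 (mod 8); ε·ε+αω+βω = 1·0+-6·0+10·0 ≡ 0  ⇒  (a,b)_2 = +1.
v=∞: -23001 < 0 and 39729 > 0  ⇒  (a,b)_∞ = +1.
v=19: a=19^0·(≡15), b=19^1·(≡9) mod 19; (15|19)=-1, (9|19)=+1; (−1)^{0·1·9}·(-1)^1·(+1)^0 = -1.
v=41: a=41^1·(≡34), b=41^1·(≡38) mod 41; (34|41)=-1, (38|41)=-1; (−1)^{1·1·20}·(-1)^1·(-1)^1 = +1.
v=7: a=7^2·(≡2), b=7^2·(≡4) mod 7; (2|7)=+1, (4|7)=+1; (−1)^{2·2·3}·(+1)^2·(+1)^2 = +1.
v=11: a=11^1·(≡2), b=11^2·(≡6) mod 11; (2|11)=-1, (6|11)=-1; (−1)^{1·2·5}·(-1)^2·(-1)^1 = -1.
v=31: a=31^0·(≡28), b=31^-2·(≡16) mod 31; (28|31)=+1, (16|31)=+1; (−1)^{0·-2·15}·(+1)^-2·(+1)^0 = +1.
v=3: a=3^1·(≡1), b=3^-1·(≡1) mod 3; (1|3)=+1, (1|3)=+1; (−1)^{1·-1·1}·(+1)^-1·(+1)^1 = -1.
Ram(-23001, 39729) = {3, 11, 17, 19}; no ℚ_3-point on the conic.

[3, 11, 17, 19]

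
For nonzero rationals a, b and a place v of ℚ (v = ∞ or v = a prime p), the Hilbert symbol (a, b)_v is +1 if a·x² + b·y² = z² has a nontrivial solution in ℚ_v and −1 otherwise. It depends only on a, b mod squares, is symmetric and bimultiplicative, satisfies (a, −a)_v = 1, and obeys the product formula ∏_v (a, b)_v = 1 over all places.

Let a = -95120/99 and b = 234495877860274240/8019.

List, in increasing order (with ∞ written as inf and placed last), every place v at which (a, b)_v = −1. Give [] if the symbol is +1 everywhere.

(a, b) ≡ (-65395, 346115) mod (ℚ^×)²; places V = {2, 3, 5, 7, 11, 29, 31, 41, ∞}.
(a,b)_11: α=-1, u≡7; β=-1, v≡4 (mod 11); (7|11)=-1, (4|11)=+1; sign (−1)^1·-1^-1·+1^-1 = +1.
(a,b)_5: α=1, u≡4; β=1, v≡2 (mod 5); (4|5)=+1, (2|5)=-1; sign (−1)^0·+1^1·-1^1 = -1.
(a,b)_41: α=1, u≡1; β=4, v≡28 (mod 41); (1|41)=+1, (28|41)=-1; sign (−1)^0·+1^4·-1^1 = -1.
(a,b)_29: α=1, u≡7; β=3, v≡9 (mod 29); (7|29)=+1, (9|29)=+1; sign (−1)^0·+1^3·+1^1 = +1.
(a,b)_31: α=0, u≡29; β=1, v≡9 (mod 31); (29|31)=-1, (9|31)=+1; sign (−1)^0·-1^1·+1^0 = -1.
(a,b)_2: α=4, β=6; u≡5, v≡3 (mod 8); ε(u)ε(v)=0·1, αω(v)=4·1, βω(u)=6·1; sum ≡ 0  ⇒  +1.
(a,b)_∞: sgn(-65395)=−, sgn(346115)=+, so +1.
(a,b)_3: α=-2, u≡2; β=-6, v≡2 (mod 3); (2|3)=-1, (2|3)=-1; sign (−1)^0·-1^-6·-1^-2 = +1.
(a,b)_7: α=0, u≡3; β=3, v≡2 (mod 7); (3|7)=-1, (2|7)=+1; sign (−1)^0·-1^3·+1^0 = -1.
Ram(-65395, 346115) = {5, 7, 31, 41}; no ℚ_5-point on the conic.

[5, 7, 31, 41]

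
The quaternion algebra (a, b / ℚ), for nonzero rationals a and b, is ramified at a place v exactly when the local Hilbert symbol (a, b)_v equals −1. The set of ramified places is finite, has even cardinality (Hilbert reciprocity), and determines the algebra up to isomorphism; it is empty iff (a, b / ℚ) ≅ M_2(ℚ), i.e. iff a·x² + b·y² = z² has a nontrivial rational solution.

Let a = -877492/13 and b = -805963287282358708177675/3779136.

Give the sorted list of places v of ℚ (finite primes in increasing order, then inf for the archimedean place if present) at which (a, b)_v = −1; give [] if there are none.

(a, b) ≡ (-481, -1147) mod (ℚ^×)²; places V = {2, 3, 5, 7, 11, 13, 31, 37, ∞}.
(a,b)_13: α=-1, u≡8; β=6, v≡10 (mod 13); (8|13)=-1, (10|13)=+1; sign (−1)^0·-1^6·+1^-1 = +1.
(a,b)_7: α=2, u≡2; β=4, v≡4 (mod 7); (2|7)=+1, (4|7)=+1; sign (−1)^0·+1^4·+1^2 = +1.
(a,b)_∞: sgn(-481)=−, sgn(-1147)=−, so -1.
(a,b)_37: α=1, u≡20; β=3, v≡2 (mod 37); (20|37)=-1, (2|37)=-1; sign (−1)^0·-1^3·-1^1 = +1.
(a,b)_11: α=2, u≡4; β=6, v≡8 (mod 11); (4|11)=+1, (8|11)=-1; sign (−1)^0·+1^6·-1^2 = +1.
(a,b)_2: α=2, β=-6; u≡7, v≡5 (mod 8); ε(u)ε(v)=1·0, αω(v)=2·1, βω(u)=-6·0; sum ≡ 0  ⇒  +1.
(a,b)_31: α=0, u≡21; β=1, v≡14 (mod 31); (21|31)=-1, (14|31)=+1; sign (−1)^0·-1^1·+1^0 = -1.
(a,b)_3: α=0, u≡2; β=-10, v≡2 (mod 3); (2|3)=-1, (2|3)=-1; sign (−1)^0·-1^-10·-1^0 = +1.
(a,b)_5: α=0, u≡1; β=2, v≡3 (mod 5); (1|5)=+1, (3|5)=-1; sign (−1)^0·+1^2·-1^0 = +1.
Ram(-481, -1147) = {31, ∞}; no ℚ_31-point on the conic.

[31, inf]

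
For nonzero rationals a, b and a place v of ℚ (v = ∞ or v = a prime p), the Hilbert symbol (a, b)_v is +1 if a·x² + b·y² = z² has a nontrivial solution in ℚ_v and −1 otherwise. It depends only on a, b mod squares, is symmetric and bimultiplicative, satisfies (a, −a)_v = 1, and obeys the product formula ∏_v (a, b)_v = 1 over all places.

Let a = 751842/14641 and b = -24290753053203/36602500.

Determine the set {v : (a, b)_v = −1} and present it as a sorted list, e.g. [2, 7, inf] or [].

[2, 7, 13, 17]

Mod squares: a ≡ 9282, b ≡ -1547. Check v ∈ {∞, 2, 3, 5, 7, 11, 13, 17}.
v=11: a=11^-4·(≡3), b=11^-4·(≡4) mod 11; (3|11)=+1, (4|11)=+1; (−1)^{-4·-4·5}·(+1)^-4·(+1)^-4 = +1.
v=∞: 9282 > 0 and -1547 < 0  ⇒  (a,b)_∞ = +1.
v=13: a=13^1·(≡12), b=13^3·(≡7) mod 13; (12|13)=+1, (7|13)=-1; (−1)^{1·3·6}·(+1)^3·(-1)^1 = -1.
v=3: a=3^5·(≡1), b=3^8·(≡1) mod 3; (1|3)=+1, (1|3)=+1; (−1)^{5·8·1}·(+1)^8·(+1)^5 = +1.
v=7: a=7^1·(≡3), b=7^3·(≡3) mod 7; (3|7)=-1, (3|7)=-1; (−1)^{1·3·3}·(-1)^3·(-1)^1 = -1.
v=5: a=5^0·(≡2), b=5^-4·(≡3) mod 5; (2|5)=-1, (3|5)=-1; (−1)^{0·-4·2}·(-1)^-4·(-1)^0 = +1.
v=17: a=17^1·(≡15), b=17^3·(≡3) mod 17; (15|17)=+1, (3|17)=-1; (−1)^{1·3·8}·(+1)^3·(-1)^1 = -1.
v=2: v_2(a)=1, v_2(b)=-2; units ≡ 1, 5 (mod 8); ε·ε+αω+βω = 0·0+1·1+-2·0 ≡ 1  ⇒  (a,b)_2 = -1.
(9282, -1547 / ℚ) ramifies at {2, 7, 13, 17}: a division algebra.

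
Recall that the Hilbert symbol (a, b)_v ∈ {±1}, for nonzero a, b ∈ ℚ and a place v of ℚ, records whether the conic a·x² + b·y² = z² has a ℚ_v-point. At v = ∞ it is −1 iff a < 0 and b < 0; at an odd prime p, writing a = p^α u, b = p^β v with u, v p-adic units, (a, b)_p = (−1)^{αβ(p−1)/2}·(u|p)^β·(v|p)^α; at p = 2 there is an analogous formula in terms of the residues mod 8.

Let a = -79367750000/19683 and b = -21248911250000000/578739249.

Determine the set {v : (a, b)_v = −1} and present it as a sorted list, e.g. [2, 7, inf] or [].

(a, b) ≡ (-19437, -2) mod (ℚ^×)²; places V = {2, 3, 5, 7, 11, 19, 31, ∞}.
(a,b)_5: α=6, u≡3; β=10, v≡2 (mod 5); (3|5)=-1, (2|5)=-1; sign (−1)^0·-1^10·-1^6 = +1.
(a,b)_31: α=1, u≡26; β=2, v≡23 (mod 31); (26|31)=-1, (23|31)=-1; sign (−1)^0·-1^2·-1^1 = -1.
(a,b)_19: α=1, u≡3; β=2, v≡11 (mod 19); (3|19)=-1, (11|19)=+1; sign (−1)^0·-1^2·+1^1 = +1.
(a,b)_11: α=1, u≡5; β=-2, v≡4 (mod 11); (5|11)=+1, (4|11)=+1; sign (−1)^0·+1^-2·+1^1 = +1.
(a,b)_3: α=-9, u≡1; β=-14, v≡1 (mod 3); (1|3)=+1, (1|3)=+1; sign (−1)^0·+1^-14·+1^-9 = +1.
(a,b)_2: α=4, β=7; u≡3, v≡7 (mod 8); ε(u)ε(v)=1·1, αω(v)=4·0, βω(u)=7·1; sum ≡ 0  ⇒  +1.
(a,b)_∞: sgn(-19437)=−, sgn(-2)=−, so -1.
(a,b)_7: α=2, u≡1; β=2, v≡6 (mod 7); (1|7)=+1, (6|7)=-1; sign (−1)^0·+1^2·-1^2 = +1.
Ram(-19437, -2) = {31, ∞}; no ℚ_31-point on the conic.

[31, inf]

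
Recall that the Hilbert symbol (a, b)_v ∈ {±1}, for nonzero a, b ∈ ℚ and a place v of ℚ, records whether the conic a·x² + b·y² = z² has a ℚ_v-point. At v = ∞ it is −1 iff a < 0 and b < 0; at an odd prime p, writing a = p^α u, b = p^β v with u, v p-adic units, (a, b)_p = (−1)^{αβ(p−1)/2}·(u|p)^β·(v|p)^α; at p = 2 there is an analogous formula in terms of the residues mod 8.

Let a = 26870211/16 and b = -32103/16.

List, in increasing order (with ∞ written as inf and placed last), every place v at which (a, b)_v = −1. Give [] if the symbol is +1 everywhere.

Mod squares: a ≡ 36859, b ≡ -3567. Check v ∈ {∞, 2, 3, 29, 31, 41}.
v=41: a=41^1·(≡35), b=41^1·(≡10) mod 41; (35|41)=-1, (10|41)=+1; (−1)^{1·1·20}·(-1)^1·(+1)^1 = -1.
v=31: a=31^1·(≡11), b=31^0·(≡26) mod 31; (11|31)=-1, (26|31)=-1; (−1)^{1·0·15}·(-1)^0·(-1)^1 = -1.
v=2: v_2(a)=-4, v_2(b)=-4; units ≡ 3, 1 (mod 8); ε·ε+αω+βω = 1·0+-4·0+-4·1 ≡ 0  ⇒  (a,b)_2 = +1.
v=∞: 36859 > 0 and -3567 < 0  ⇒  (a,b)_∞ = +1.
v=3: a=3^6·(≡1), b=3^3·(≡2) mod 3; (1|3)=+1, (2|3)=-1; (−1)^{6·3·1}·(+1)^3·(-1)^6 = +1.
v=29: a=29^1·(≡6), b=29^1·(≡16) mod 29; (6|29)=+1, (16|29)=+1; (−1)^{1·1·14}·(+1)^1·(+1)^1 = +1.
Ram(36859, -3567) = {31, 41}; no ℚ_31-point on the conic.

[31, 41]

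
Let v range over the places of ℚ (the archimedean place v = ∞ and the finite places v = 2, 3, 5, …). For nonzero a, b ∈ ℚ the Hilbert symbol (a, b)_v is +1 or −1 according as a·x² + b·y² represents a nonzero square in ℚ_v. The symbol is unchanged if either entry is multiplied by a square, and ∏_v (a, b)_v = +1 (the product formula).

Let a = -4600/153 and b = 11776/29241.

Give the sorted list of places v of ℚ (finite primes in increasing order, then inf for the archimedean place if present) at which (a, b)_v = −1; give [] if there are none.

[17, 23]

(a, b) ≡ (-782, 46) mod (ℚ^×)²; places V = {2, 3, 5, 17, 19, 23, ∞}.
(a,b)_2: α=3, β=9; u≡1, v≡7 (mod 8); ε(u)ε(v)=0·1, αω(v)=3·0, βω(u)=9·0; sum ≡ 0  ⇒  +1.
(a,b)_17: α=-1, u≡14; β=0, v≡12 (mod 17); (14|17)=-1, (12|17)=-1; sign (−1)^0·-1^0·-1^-1 = -1.
(a,b)_∞: sgn(-782)=−, sgn(46)=+, so +1.
(a,b)_3: α=-2, u≡1; β=-4, v≡1 (mod 3); (1|3)=+1, (1|3)=+1; sign (−1)^0·+1^-4·+1^-2 = +1.
(a,b)_5: α=2, u≡2; β=0, v≡1 (mod 5); (2|5)=-1, (1|5)=+1; sign (−1)^0·-1^0·+1^2 = +1.
(a,b)_23: α=1, u≡2; β=1, v≡18 (mod 23); (2|23)=+1, (18|23)=+1; sign (−1)^1·+1^1·+1^1 = -1.
(a,b)_19: α=0, u≡17; β=-2, v≡3 (mod 19); (17|19)=+1, (3|19)=-1; sign (−1)^0·+1^-2·-1^0 = +1.
|Ram(-782, 46)| = 2, even; anisotropic at {17, 23}.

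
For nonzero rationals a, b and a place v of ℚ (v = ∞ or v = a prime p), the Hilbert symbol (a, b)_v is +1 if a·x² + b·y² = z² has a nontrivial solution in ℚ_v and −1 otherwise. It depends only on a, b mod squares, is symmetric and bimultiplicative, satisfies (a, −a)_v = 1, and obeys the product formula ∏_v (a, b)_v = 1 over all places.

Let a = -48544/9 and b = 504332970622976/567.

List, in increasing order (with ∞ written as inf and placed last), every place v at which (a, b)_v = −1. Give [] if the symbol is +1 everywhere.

[2, 11, 37, 41]

Mod squares: a ≡ -3034, b ≡ 1463. Check v ∈ {∞, 2, 3, 7, 11, 19, 37, 41}.
v=∞: -3034 < 0 and 1463 > 0  ⇒  (a,b)_∞ = +1.
v=11: a=11^0·(≡6), b=11^1·(≡5) mod 11; (6|11)=-1, (5|11)=+1; (−1)^{0·1·5}·(-1)^1·(+1)^0 = -1.
v=37: a=37^1·(≡31), b=37^2·(≡20) mod 37; (31|37)=-1, (20|37)=-1; (−1)^{1·2·18}·(-1)^2·(-1)^1 = -1.
v=19: a=19^0·(≡17), b=19^1·(≡1) mod 19; (17|19)=+1, (1|19)=+1; (−1)^{0·1·9}·(+1)^1·(+1)^0 = +1.
v=7: a=7^0·(≡4), b=7^-1·(≡3) mod 7; (4|7)=+1, (3|7)=-1; (−1)^{0·-1·3}·(+1)^-1·(-1)^0 = +1.
v=2: v_2(a)=5, v_2(b)=20; units ≡ 3, 7 (mod 8); ε·ε+αω+βω = 1·1+5·0+20·1 ≡ 1  ⇒  (a,b)_2 = -1.
v=3: a=3^-2·(≡2), b=3^-4·(≡2) mod 3; (2|3)=-1, (2|3)=-1; (−1)^{-2·-4·1}·(-1)^-4·(-1)^-2 = +1.
v=41: a=41^1·(≡37), b=41^2·(≡26) mod 41; (37|41)=+1, (26|41)=-1; (−1)^{1·2·20}·(+1)^2·(-1)^1 = -1.
|Ram(-3034, 1463)| = 4, even; anisotropic at {2, 11, 37, 41}.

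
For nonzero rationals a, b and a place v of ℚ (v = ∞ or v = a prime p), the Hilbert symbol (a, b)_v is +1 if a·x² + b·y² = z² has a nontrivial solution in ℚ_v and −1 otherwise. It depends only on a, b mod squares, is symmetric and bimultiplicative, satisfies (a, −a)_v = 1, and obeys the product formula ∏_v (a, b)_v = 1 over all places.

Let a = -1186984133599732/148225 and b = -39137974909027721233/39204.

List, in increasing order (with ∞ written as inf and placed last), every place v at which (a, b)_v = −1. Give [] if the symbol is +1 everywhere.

[2, 13, 23, inf]

Mod squares: a ≡ -13, b ≡ -12673. Check v ∈ {∞, 2, 3, 5, 7, 11, 13, 17, 19, 23, 29}.
v=5: a=5^-2·(≡2), b=5^0·(≡3) mod 5; (2|5)=-1, (3|5)=-1; (−1)^{-2·0·2}·(-1)^0·(-1)^-2 = +1.
v=∞: -13 < 0 and -12673 < 0  ⇒  (a,b)_∞ = -1.
v=11: a=11^-2·(≡4), b=11^-2·(≡2) mod 11; (4|11)=+1, (2|11)=-1; (−1)^{-2·-2·5}·(+1)^-2·(-1)^-2 = +1.
v=3: a=3^0·(≡2), b=3^-4·(≡2) mod 3; (2|3)=-1, (2|3)=-1; (−1)^{0·-4·1}·(-1)^-4·(-1)^0 = +1.
v=17: a=17^0·(≡1), b=17^2·(≡15) mod 17; (1|17)=+1, (15|17)=+1; (−1)^{0·2·8}·(+1)^2·(+1)^0 = +1.
v=19: a=19^2·(≡11), b=19^1·(≡9) mod 19; (11|19)=+1, (9|19)=+1; (−1)^{2·1·9}·(+1)^1·(+1)^2 = +1.
v=2: v_2(a)=2, v_2(b)=-2; units ≡ 3, 7 (mod 8); ε·ε+αω+βω = 1·1+2·0+-2·1 ≡ 1  ⇒  (a,b)_2 = -1.
v=13: a=13^3·(≡1), b=13^4·(≡5) mod 13; (1|13)=+1, (5|13)=-1; (−1)^{3·4·6}·(+1)^4·(-1)^3 = -1.
v=29: a=29^4·(≡9), b=29^5·(≡14) mod 29; (9|29)=+1, (14|29)=-1; (−1)^{4·5·14}·(+1)^5·(-1)^4 = +1.
v=7: a=7^-2·(≡1), b=7^0·(≡1) mod 7; (1|7)=+1, (1|7)=+1; (−1)^{-2·0·3}·(+1)^0·(+1)^-2 = +1.
v=23: a=23^2·(≡21), b=23^3·(≡18) mod 23; (21|23)=-1, (18|23)=+1; (−1)^{2·3·11}·(-1)^3·(+1)^2 = -1.
|Ram(-13, -12673)| = 4, even; anisotropic at {2, 13, 23, ∞}.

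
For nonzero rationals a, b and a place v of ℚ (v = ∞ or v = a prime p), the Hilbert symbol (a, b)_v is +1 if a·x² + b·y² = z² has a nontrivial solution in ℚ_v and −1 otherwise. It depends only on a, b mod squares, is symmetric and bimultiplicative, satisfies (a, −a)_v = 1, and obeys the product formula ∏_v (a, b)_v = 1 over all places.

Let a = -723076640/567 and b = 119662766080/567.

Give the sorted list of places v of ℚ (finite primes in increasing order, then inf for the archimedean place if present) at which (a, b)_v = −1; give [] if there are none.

[2, 5, 7, 13, 17, 19]

Mod squares: a ≡ -15470, b ≡ 6760390. Check v ∈ {∞, 2, 3, 5, 7, 11, 13, 17, 19, 23}.
v=17: a=17^1·(≡2), b=17^1·(≡6) mod 17; (2|17)=+1, (6|17)=-1; (−1)^{1·1·8}·(+1)^1·(-1)^1 = -1.
v=7: a=7^-1·(≡2), b=7^-1·(≡1) mod 7; (2|7)=+1, (1|7)=+1; (−1)^{-1·-1·3}·(+1)^-1·(+1)^-1 = -1.
v=23: a=23^0·(≡8), b=23^1·(≡3) mod 23; (8|23)=+1, (3|23)=+1; (−1)^{0·1·11}·(+1)^1·(+1)^0 = +1.
v=∞: -15470 < 0 and 6760390 > 0  ⇒  (a,b)_∞ = +1.
v=13: a=13^3·(≡5), b=13^1·(≡1) mod 13; (5|13)=-1, (1|13)=+1; (−1)^{3·1·6}·(-1)^1·(+1)^3 = -1.
v=19: a=19^0·(≡8), b=19^1·(≡17) mod 19; (8|19)=-1, (17|19)=+1; (−1)^{0·1·9}·(-1)^1·(+1)^0 = -1.
v=5: a=5^1·(≡1), b=5^1·(≡3) mod 5; (1|5)=+1, (3|5)=-1; (−1)^{1·1·2}·(+1)^1·(-1)^1 = -1.
v=11: a=11^2·(≡7), b=11^2·(≡6) mod 11; (7|11)=-1, (6|11)=-1; (−1)^{2·2·5}·(-1)^2·(-1)^2 = +1.
v=3: a=3^-4·(≡1), b=3^-4·(≡1) mod 3; (1|3)=+1, (1|3)=+1; (−1)^{-4·-4·1}·(+1)^-4·(+1)^-4 = +1.
v=2: v_2(a)=5, v_2(b)=11; units ≡ 1, 3 (mod 8); ε·ε+αω+βω = 0·1+5·1+11·0 ≡ 1  ⇒  (a,b)_2 = -1.
|Ram(-15470, 6760390)| = 6, even; anisotropic at {2, 5, 7, 13, 17, 19}.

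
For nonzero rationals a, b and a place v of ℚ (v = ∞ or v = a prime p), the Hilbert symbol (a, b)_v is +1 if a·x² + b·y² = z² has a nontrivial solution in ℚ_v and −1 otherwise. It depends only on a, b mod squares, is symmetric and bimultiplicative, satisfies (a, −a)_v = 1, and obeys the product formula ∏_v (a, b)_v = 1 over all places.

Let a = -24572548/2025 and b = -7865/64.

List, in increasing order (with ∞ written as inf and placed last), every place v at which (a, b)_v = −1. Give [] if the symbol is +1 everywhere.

[2, 5, 7, 13, 17, inf]

(a, b) ≡ (-17017, -65) mod (ℚ^×)²; places V = {2, 3, 5, 7, 11, 13, 17, 19, ∞}.
(a,b)_13: α=1, u≡3; β=1, v≡7 (mod 13); (3|13)=+1, (7|13)=-1; sign (−1)^0·+1^1·-1^1 = -1.
(a,b)_19: α=2, u≡6; β=0, v≡11 (mod 19); (6|19)=+1, (11|19)=+1; sign (−1)^0·+1^0·+1^2 = +1.
(a,b)_7: α=1, u≡5; β=0, v≡3 (mod 7); (5|7)=-1, (3|7)=-1; sign (−1)^0·-1^0·-1^1 = -1.
(a,b)_3: α=-4, u≡2; β=0, v≡1 (mod 3); (2|3)=-1, (1|3)=+1; sign (−1)^0·-1^0·+1^-4 = +1.
(a,b)_2: α=2, β=-6; u≡7, v≡7 (mod 8); ε(u)ε(v)=1·1, αω(v)=2·0, βω(u)=-6·0; sum ≡ 1  ⇒  -1.
(a,b)_5: α=-2, u≡2; β=1, v≡3 (mod 5); (2|5)=-1, (3|5)=-1; sign (−1)^0·-1^1·-1^-2 = -1.
(a,b)_17: α=1, u≡16; β=0, v≡7 (mod 17); (16|17)=+1, (7|17)=-1; sign (−1)^0·+1^0·-1^1 = -1.
(a,b)_∞: sgn(-17017)=−, sgn(-65)=−, so -1.
(a,b)_11: α=1, u≡1; β=2, v≡5 (mod 11); (1|11)=+1, (5|11)=+1; sign (−1)^0·+1^2·+1^1 = +1.
(-17017, -65 / ℚ) ramifies at {2, 5, 7, 13, 17, ∞}: a division algebra.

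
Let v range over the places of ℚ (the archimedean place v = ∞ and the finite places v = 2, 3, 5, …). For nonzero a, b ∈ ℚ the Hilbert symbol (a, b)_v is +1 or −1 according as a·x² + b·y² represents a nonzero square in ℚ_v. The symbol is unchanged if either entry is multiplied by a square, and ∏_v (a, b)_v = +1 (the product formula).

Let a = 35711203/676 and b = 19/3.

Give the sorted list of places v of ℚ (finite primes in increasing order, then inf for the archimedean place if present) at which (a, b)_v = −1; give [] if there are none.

[11, 17]

(a, b) ≡ (187, 57) mod (ℚ^×)²; places V = {2, 3, 11, 13, 17, 19, 23, ∞}.
(a,b)_13: α=-2, u≡2; β=0, v≡2 (mod 13); (2|13)=-1, (2|13)=-1; sign (−1)^0·-1^0·-1^-2 = +1.
(a,b)_17: α=1, u≡12; β=0, v≡12 (mod 17); (12|17)=-1, (12|17)=-1; sign (−1)^0·-1^0·-1^1 = -1.
(a,b)_3: α=0, u≡1; β=-1, v≡1 (mod 3); (1|3)=+1, (1|3)=+1; sign (−1)^0·+1^-1·+1^0 = +1.
(a,b)_23: α=2, u≡13; β=0, v≡14 (mod 23); (13|23)=+1, (14|23)=-1; sign (−1)^0·+1^0·-1^2 = +1.
(a,b)_11: α=1, u≡2; β=0, v≡10 (mod 11); (2|11)=-1, (10|11)=-1; sign (−1)^0·-1^0·-1^1 = -1.
(a,b)_2: α=-2, β=0; u≡3, v≡1 (mod 8); ε(u)ε(v)=1·0, αω(v)=-2·0, βω(u)=0·1; sum ≡ 0  ⇒  +1.
(a,b)_∞: sgn(187)=+, sgn(57)=+, so +1.
(a,b)_19: α=2, u≡6; β=1, v≡13 (mod 19); (6|19)=+1, (13|19)=-1; sign (−1)^0·+1^1·-1^2 = +1.
Ram(187, 57) = {11, 17}; no ℚ_11-point on the conic.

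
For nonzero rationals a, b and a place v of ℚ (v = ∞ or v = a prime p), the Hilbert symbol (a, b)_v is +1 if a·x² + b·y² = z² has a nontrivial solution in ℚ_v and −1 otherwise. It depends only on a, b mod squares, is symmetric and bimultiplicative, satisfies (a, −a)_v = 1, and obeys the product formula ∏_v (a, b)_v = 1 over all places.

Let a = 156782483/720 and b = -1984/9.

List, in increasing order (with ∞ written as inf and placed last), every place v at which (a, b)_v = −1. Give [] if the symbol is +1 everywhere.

[11, 17]

(a, b) ≡ (38335, -31) mod (ℚ^×)²; places V = {2, 3, 5, 11, 13, 17, 31, 41, ∞}.
(a,b)_2: α=-4, β=6; u≡7, v≡1 (mod 8); ε(u)ε(v)=1·0, αω(v)=-4·0, βω(u)=6·0; sum ≡ 0  ⇒  +1.
(a,b)_31: α=0, u≡2; β=1, v≡17 (mod 31); (2|31)=+1, (17|31)=-1; sign (−1)^0·+1^1·-1^0 = +1.
(a,b)_5: α=-1, u≡2; β=0, v≡4 (mod 5); (2|5)=-1, (4|5)=+1; sign (−1)^0·-1^0·+1^-1 = +1.
(a,b)_11: α=3, u≡1; β=0, v≡2 (mod 11); (1|11)=+1, (2|11)=-1; sign (−1)^0·+1^0·-1^3 = -1.
(a,b)_41: α=1, u≡31; β=0, v≡21 (mod 41); (31|41)=+1, (21|41)=+1; sign (−1)^0·+1^0·+1^1 = +1.
(a,b)_∞: sgn(38335)=+, sgn(-31)=−, so +1.
(a,b)_17: α=1, u≡14; β=0, v≡10 (mod 17); (14|17)=-1, (10|17)=-1; sign (−1)^0·-1^0·-1^1 = -1.
(a,b)_3: α=-2, u≡1; β=-2, v≡2 (mod 3); (1|3)=+1, (2|3)=-1; sign (−1)^0·+1^-2·-1^-2 = +1.
(a,b)_13: α=2, u≡8; β=0, v≡2 (mod 13); (8|13)=-1, (2|13)=-1; sign (−1)^0·-1^0·-1^2 = +1.
(38335, -31 / ℚ) ramifies at {11, 17}: a division algebra.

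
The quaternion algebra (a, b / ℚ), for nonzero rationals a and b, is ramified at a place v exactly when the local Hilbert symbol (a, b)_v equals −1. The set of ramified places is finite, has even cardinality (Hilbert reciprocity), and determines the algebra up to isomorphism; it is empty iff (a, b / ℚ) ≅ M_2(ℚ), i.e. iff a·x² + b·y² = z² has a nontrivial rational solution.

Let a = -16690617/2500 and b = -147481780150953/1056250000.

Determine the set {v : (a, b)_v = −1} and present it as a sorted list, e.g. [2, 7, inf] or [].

(a, b) ≡ (-713, -17) mod (ℚ^×)²; places V = {2, 3, 5, 13, 17, 23, 31, ∞}.
(a,b)_5: α=-4, u≡2; β=-8, v≡3 (mod 5); (2|5)=-1, (3|5)=-1; sign (−1)^0·-1^-8·-1^-4 = +1.
(a,b)_17: α=2, u≡13; β=3, v≡8 (mod 17); (13|17)=+1, (8|17)=+1; sign (−1)^0·+1^3·+1^2 = +1.
(a,b)_31: α=1, u≡14; β=2, v≡9 (mod 31); (14|31)=+1, (9|31)=+1; sign (−1)^0·+1^2·+1^1 = +1.
(a,b)_∞: sgn(-713)=−, sgn(-17)=−, so -1.
(a,b)_13: α=0, u≡11; β=-2, v≡4 (mod 13); (11|13)=-1, (4|13)=+1; sign (−1)^0·-1^-2·+1^0 = +1.
(a,b)_2: α=-2, β=-4; u≡7, v≡7 (mod 8); ε(u)ε(v)=1·1, αω(v)=-2·0, βω(u)=-4·0; sum ≡ 1  ⇒  -1.
(a,b)_3: α=4, u≡1; β=10, v≡1 (mod 3); (1|3)=+1, (1|3)=+1; sign (−1)^0·+1^10·+1^4 = +1.
(a,b)_23: α=1, u≡14; β=2, v≡8 (mod 23); (14|23)=-1, (8|23)=+1; sign (−1)^0·-1^2·+1^1 = +1.
Ram(-713, -17) = {2, ∞}; no ℚ_2-point on the conic.

[2, inf]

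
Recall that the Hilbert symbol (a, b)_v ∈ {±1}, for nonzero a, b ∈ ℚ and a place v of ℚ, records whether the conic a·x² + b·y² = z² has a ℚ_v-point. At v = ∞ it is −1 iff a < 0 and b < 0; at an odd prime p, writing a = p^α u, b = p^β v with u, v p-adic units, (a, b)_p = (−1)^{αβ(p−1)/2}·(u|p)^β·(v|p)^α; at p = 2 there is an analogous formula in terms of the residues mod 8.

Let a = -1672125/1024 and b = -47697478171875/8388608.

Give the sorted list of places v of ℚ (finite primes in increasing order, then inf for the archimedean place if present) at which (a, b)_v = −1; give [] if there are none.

[2, 3, 13, inf]

Mod squares: a ≡ -1365, b ≡ -6. Check v ∈ {∞, 2, 3, 5, 7, 13, 31}.
v=13: a=13^1·(≡1), b=13^0·(≡2) mod 13; (1|13)=+1, (2|13)=-1; (−1)^{1·0·6}·(+1)^0·(-1)^1 = -1.
v=3: a=3^1·(≡1), b=3^3·(≡1) mod 3; (1|3)=+1, (1|3)=+1; (−1)^{1·3·1}·(+1)^3·(+1)^1 = -1.
v=7: a=7^3·(≡2), b=7^6·(≡4) mod 7; (2|7)=+1, (4|7)=+1; (−1)^{3·6·3}·(+1)^6·(+1)^3 = +1.
v=∞: -1365 < 0 and -6 < 0  ⇒  (a,b)_∞ = -1.
v=31: a=31^0·(≡15), b=31^2·(≡2) mod 31; (15|31)=-1, (2|31)=+1; (−1)^{0·2·15}·(-1)^2·(+1)^0 = +1.
v=5: a=5^3·(≡2), b=5^6·(≡4) mod 5; (2|5)=-1, (4|5)=+1; (−1)^{3·6·2}·(-1)^6·(+1)^3 = +1.
v=2: v_2(a)=-10, v_2(b)=-23; units ≡ 3, 5 (mod 8); ε·ε+αω+βω = 1·0+-10·1+-23·1 ≡ 1  ⇒  (a,b)_2 = -1.
Ram(-1365, -6) = {2, 3, 13, ∞}; no ℚ_2-point on the conic.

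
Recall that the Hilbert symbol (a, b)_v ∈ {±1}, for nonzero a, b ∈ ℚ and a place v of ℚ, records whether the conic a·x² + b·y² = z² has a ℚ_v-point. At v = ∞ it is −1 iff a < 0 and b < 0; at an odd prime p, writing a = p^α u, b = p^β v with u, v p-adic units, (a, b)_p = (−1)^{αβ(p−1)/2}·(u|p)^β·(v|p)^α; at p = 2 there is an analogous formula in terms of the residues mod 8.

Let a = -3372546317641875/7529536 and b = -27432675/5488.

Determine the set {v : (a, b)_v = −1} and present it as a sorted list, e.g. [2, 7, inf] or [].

(a, b) ≡ (-3, -94829) mod (ℚ^×)²; places V = {2, 3, 5, 7, 11, 19, 23, 31, ∞}.
(a,b)_19: α=2, u≡17; β=1, v≡5 (mod 19); (17|19)=+1, (5|19)=+1; sign (−1)^0·+1^1·+1^2 = +1.
(a,b)_3: α=5, u≡2; β=4, v≡1 (mod 3); (2|3)=-1, (1|3)=+1; sign (−1)^0·-1^4·+1^5 = +1.
(a,b)_∞: sgn(-3)=−, sgn(-94829)=−, so -1.
(a,b)_31: α=2, u≡28; β=1, v≡1 (mod 31); (28|31)=+1, (1|31)=+1; sign (−1)^0·+1^1·+1^2 = +1.
(a,b)_2: α=-6, β=-4; u≡5, v≡3 (mod 8); ε(u)ε(v)=0·1, αω(v)=-6·1, βω(u)=-4·1; sum ≡ 0  ⇒  +1.
(a,b)_11: α=2, u≡2; β=0, v≡6 (mod 11); (2|11)=-1, (6|11)=-1; sign (−1)^0·-1^0·-1^2 = +1.
(a,b)_23: α=2, u≡17; β=1, v≡22 (mod 23); (17|23)=-1, (22|23)=-1; sign (−1)^0·-1^1·-1^2 = -1.
(a,b)_5: α=4, u≡3; β=2, v≡1 (mod 5); (3|5)=-1, (1|5)=+1; sign (−1)^0·-1^2·+1^4 = +1.
(a,b)_7: α=-6, u≡4; β=-3, v≡5 (mod 7); (4|7)=+1, (5|7)=-1; sign (−1)^0·+1^-3·-1^-6 = +1.
(-3, -94829 / ℚ) ramifies at {23, ∞}: a division algebra.

[23, inf]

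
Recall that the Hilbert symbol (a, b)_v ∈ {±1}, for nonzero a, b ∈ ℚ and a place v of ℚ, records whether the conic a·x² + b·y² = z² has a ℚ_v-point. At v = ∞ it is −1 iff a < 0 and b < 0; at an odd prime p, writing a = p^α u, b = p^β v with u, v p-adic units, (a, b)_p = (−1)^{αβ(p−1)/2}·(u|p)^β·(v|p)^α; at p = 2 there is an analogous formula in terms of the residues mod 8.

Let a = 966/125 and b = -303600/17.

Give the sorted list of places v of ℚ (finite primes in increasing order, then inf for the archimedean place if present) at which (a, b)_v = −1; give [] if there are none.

[5, 7]

(a, b) ≡ (4830, -12903) mod (ℚ^×)²; places V = {2, 3, 5, 7, 11, 17, 23, ∞}.
(a,b)_17: α=0, u≡8; β=-1, v≡3 (mod 17); (8|17)=+1, (3|17)=-1; sign (−1)^0·+1^-1·-1^0 = +1.
(a,b)_5: α=-3, u≡1; β=2, v≡3 (mod 5); (1|5)=+1, (3|5)=-1; sign (−1)^0·+1^2·-1^-3 = -1.
(a,b)_∞: sgn(4830)=+, sgn(-12903)=−, so +1.
(a,b)_2: α=1, β=4; u≡7, v≡1 (mod 8); ε(u)ε(v)=1·0, αω(v)=1·0, βω(u)=4·0; sum ≡ 0  ⇒  +1.
(a,b)_23: α=1, u≡18; β=1, v≡15 (mod 23); (18|23)=+1, (15|23)=-1; sign (−1)^1·+1^1·-1^1 = +1.
(a,b)_3: α=1, u≡2; β=1, v≡1 (mod 3); (2|3)=-1, (1|3)=+1; sign (−1)^1·-1^1·+1^1 = +1.
(a,b)_7: α=1, u≡2; β=0, v≡6 (mod 7); (2|7)=+1, (6|7)=-1; sign (−1)^0·+1^0·-1^1 = -1.
(a,b)_11: α=0, u≡5; β=1, v≡9 (mod 11); (5|11)=+1, (9|11)=+1; sign (−1)^0·+1^1·+1^0 = +1.
Ram(4830, -12903) = {5, 7}; no ℚ_5-point on the conic.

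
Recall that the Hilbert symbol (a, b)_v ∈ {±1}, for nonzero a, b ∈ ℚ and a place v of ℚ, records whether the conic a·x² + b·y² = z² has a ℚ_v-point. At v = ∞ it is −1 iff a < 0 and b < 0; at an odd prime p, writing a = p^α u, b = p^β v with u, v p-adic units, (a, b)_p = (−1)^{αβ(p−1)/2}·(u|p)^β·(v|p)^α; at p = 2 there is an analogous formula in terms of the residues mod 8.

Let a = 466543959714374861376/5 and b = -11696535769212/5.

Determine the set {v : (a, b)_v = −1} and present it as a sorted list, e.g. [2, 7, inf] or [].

[5, 7, 19, 23]

Mod squares: a ≡ 1077205, b ≡ -35. Check v ∈ {∞, 2, 3, 5, 7, 17, 19, 23, 29}.
v=19: a=19^3·(≡15), b=19^2·(≡3) mod 19; (15|19)=-1, (3|19)=-1; (−1)^{3·2·9}·(-1)^2·(-1)^3 = -1.
v=23: a=23^3·(≡17), b=23^2·(≡21) mod 23; (17|23)=-1, (21|23)=-1; (−1)^{3·2·11}·(-1)^2·(-1)^3 = -1.
v=29: a=29^3·(≡20), b=29^2·(≡16) mod 29; (20|29)=+1, (16|29)=+1; (−1)^{3·2·14}·(+1)^2·(+1)^3 = +1.
v=7: a=7^0·(≡3), b=7^1·(≡2) mod 7; (3|7)=-1, (2|7)=+1; (−1)^{0·1·3}·(-1)^1·(+1)^0 = -1.
v=3: a=3^6·(≡1), b=3^2·(≡1) mod 3; (1|3)=+1, (1|3)=+1; (−1)^{6·2·1}·(+1)^2·(+1)^6 = +1.
v=2: v_2(a)=6, v_2(b)=2; units ≡ 5, 5 (mod 8); ε·ε+αω+βω = 0·0+6·1+2·1 ≡ 0  ⇒  (a,b)_2 = +1.
v=5: a=5^-1·(≡1), b=5^-1·(≡3) mod 5; (1|5)=+1, (3|5)=-1; (−1)^{-1·-1·2}·(+1)^-1·(-1)^-1 = -1.
v=∞: 1077205 > 0 and -35 < 0  ⇒  (a,b)_∞ = +1.
v=17: a=17^3·(≡10), b=17^2·(≡1) mod 17; (10|17)=-1, (1|17)=+1; (−1)^{3·2·8}·(-1)^2·(+1)^3 = +1.
Ram(1077205, -35) = {5, 7, 19, 23}; no ℚ_5-point on the conic.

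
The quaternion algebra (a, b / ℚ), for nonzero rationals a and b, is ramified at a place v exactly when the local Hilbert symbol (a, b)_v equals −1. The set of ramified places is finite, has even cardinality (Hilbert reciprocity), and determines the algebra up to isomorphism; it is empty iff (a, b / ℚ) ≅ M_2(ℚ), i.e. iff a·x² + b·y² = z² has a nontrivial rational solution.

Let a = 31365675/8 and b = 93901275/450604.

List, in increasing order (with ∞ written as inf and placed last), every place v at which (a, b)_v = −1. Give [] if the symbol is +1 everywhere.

[13, 19, 23, 41]

Mod squares: a ≡ 278806, b ≡ 881049. Check v ∈ {∞, 2, 3, 5, 7, 11, 13, 19, 23, 29, 41}.
v=11: a=11^1·(≡2), b=11^-2·(≡1) mod 11; (2|11)=-1, (1|11)=+1; (−1)^{1·-2·5}·(-1)^-2·(+1)^1 = +1.
v=19: a=19^1·(≡6), b=19^-1·(≡16) mod 19; (6|19)=+1, (16|19)=+1; (−1)^{1·-1·9}·(+1)^-1·(+1)^1 = -1.
v=5: a=5^2·(≡4), b=5^2·(≡4) mod 5; (4|5)=+1, (4|5)=+1; (−1)^{2·2·2}·(+1)^2·(+1)^2 = +1.
v=3: a=3^2·(≡1), b=3^5·(≡1) mod 3; (1|3)=+1, (1|3)=+1; (−1)^{2·5·1}·(+1)^5·(+1)^2 = +1.
v=∞: 278806 > 0 and 881049 > 0  ⇒  (a,b)_∞ = +1.
v=41: a=41^0·(≡28), b=41^1·(≡4) mod 41; (28|41)=-1, (4|41)=+1; (−1)^{0·1·20}·(-1)^1·(+1)^0 = -1.
v=7: a=7^0·(≡5), b=7^-2·(≡4) mod 7; (5|7)=-1, (4|7)=+1; (−1)^{0·-2·3}·(-1)^-2·(+1)^0 = +1.
v=23: a=23^1·(≡4), b=23^0·(≡17) mod 23; (4|23)=+1, (17|23)=-1; (−1)^{1·0·11}·(+1)^0·(-1)^1 = -1.
v=13: a=13^0·(≡2), b=13^1·(≡1) mod 13; (2|13)=-1, (1|13)=+1; (−1)^{0·1·6}·(-1)^1·(+1)^0 = -1.
v=2: v_2(a)=-3, v_2(b)=-2; units ≡ 3, 1 (mod 8); ε·ε+αω+βω = 1·0+-3·0+-2·1 ≡ 0  ⇒  (a,b)_2 = +1.
v=29: a=29^1·(≡17), b=29^1·(≡19) mod 29; (17|29)=-1, (19|29)=-1; (−1)^{1·1·14}·(-1)^1·(-1)^1 = +1.
(278806, 881049 / ℚ) ramifies at {13, 19, 23, 41}: a division algebra.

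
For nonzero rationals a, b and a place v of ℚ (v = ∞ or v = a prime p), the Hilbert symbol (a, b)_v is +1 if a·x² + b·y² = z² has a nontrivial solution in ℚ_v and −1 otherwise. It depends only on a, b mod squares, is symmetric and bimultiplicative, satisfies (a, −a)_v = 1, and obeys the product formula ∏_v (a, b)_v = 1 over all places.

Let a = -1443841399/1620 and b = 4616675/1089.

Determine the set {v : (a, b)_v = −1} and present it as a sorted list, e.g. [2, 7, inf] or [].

[5, 11, 13, 31]

Mod squares: a ≡ -509795, b ≡ 184667. Check v ∈ {∞, 2, 3, 5, 7, 11, 13, 17, 23, 31, 37}.
v=5: a=5^-1·(≡4), b=5^2·(≡3) mod 5; (4|5)=+1, (3|5)=-1; (−1)^{-1·2·2}·(+1)^2·(-1)^-1 = -1.
v=31: a=31^1·(≡10), b=31^1·(≡8) mod 31; (10|31)=+1, (8|31)=+1; (−1)^{1·1·15}·(+1)^1·(+1)^1 = -1.
v=2: v_2(a)=-2, v_2(b)=0; units ≡ 5, 3 (mod 8); ε·ε+αω+βω = 0·1+-2·1+0·1 ≡ 0  ⇒  (a,b)_2 = +1.
v=7: a=7^2·(≡2), b=7^1·(≡5) mod 7; (2|7)=+1, (5|7)=-1; (−1)^{2·1·3}·(+1)^1·(-1)^2 = +1.
v=17: a=17^2·(≡4), b=17^0·(≡2) mod 17; (4|17)=+1, (2|17)=+1; (−1)^{2·0·8}·(+1)^0·(+1)^2 = +1.
v=23: a=23^1·(≡5), b=23^1·(≡12) mod 23; (5|23)=-1, (12|23)=+1; (−1)^{1·1·11}·(-1)^1·(+1)^1 = +1.
v=37: a=37^0·(≡7), b=37^1·(≡3) mod 37; (7|37)=+1, (3|37)=+1; (−1)^{0·1·18}·(+1)^1·(+1)^0 = +1.
v=11: a=11^1·(≡9), b=11^-2·(≡7) mod 11; (9|11)=+1, (7|11)=-1; (−1)^{1·-2·5}·(+1)^-2·(-1)^1 = -1.
v=∞: -509795 < 0 and 184667 > 0  ⇒  (a,b)_∞ = +1.
v=3: a=3^-4·(≡1), b=3^-2·(≡2) mod 3; (1|3)=+1, (2|3)=-1; (−1)^{-4·-2·1}·(+1)^-2·(-1)^-4 = +1.
v=13: a=13^1·(≡11), b=13^0·(≡5) mod 13; (11|13)=-1, (5|13)=-1; (−1)^{1·0·6}·(-1)^0·(-1)^1 = -1.
(-509795, 184667 / ℚ) ramifies at {5, 11, 13, 31}: a division algebra.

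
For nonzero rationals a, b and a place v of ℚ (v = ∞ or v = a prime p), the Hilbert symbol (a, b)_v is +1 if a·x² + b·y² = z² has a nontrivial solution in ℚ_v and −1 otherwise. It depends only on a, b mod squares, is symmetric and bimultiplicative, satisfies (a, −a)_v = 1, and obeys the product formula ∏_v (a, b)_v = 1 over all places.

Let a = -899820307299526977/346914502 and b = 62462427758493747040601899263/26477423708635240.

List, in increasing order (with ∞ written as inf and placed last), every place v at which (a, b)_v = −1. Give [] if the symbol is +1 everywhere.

[7, 13]

Mod squares: a ≡ -6006, b ≡ 70. Check v ∈ {∞, 2, 3, 5, 7, 11, 13, 17, 19, 31, 41}.
v=2: v_2(a)=-1, v_2(b)=-3; units ≡ 5, 3 (mod 8); ε·ε+αω+βω = 0·1+-1·1+-3·1 ≡ 0  ⇒  (a,b)_2 = +1.
v=11: a=11^-3·(≡4), b=11^-4·(≡9) mod 11; (4|11)=+1, (9|11)=+1; (−1)^{-3·-4·5}·(+1)^-4·(+1)^-3 = +1.
v=7: a=7^5·(≡5), b=7^11·(≡3) mod 7; (5|7)=-1, (3|7)=-1; (−1)^{5·11·3}·(-1)^11·(-1)^5 = -1.
v=41: a=41^6·(≡18), b=41^8·(≡38) mod 41; (18|41)=+1, (38|41)=-1; (−1)^{6·8·20}·(+1)^8·(-1)^6 = +1.
v=13: a=13^1·(≡5), b=13^2·(≡2) mod 13; (5|13)=-1, (2|13)=-1; (−1)^{1·2·6}·(-1)^2·(-1)^1 = -1.
v=∞: -6006 < 0 and 70 > 0  ⇒  (a,b)_∞ = +1.
v=19: a=19^-4·(≡17), b=19^-6·(≡15) mod 19; (17|19)=+1, (15|19)=-1; (−1)^{-4·-6·9}·(+1)^-6·(-1)^-4 = +1.
v=17: a=17^2·(≡7), b=17^2·(≡4) mod 17; (7|17)=-1, (4|17)=+1; (−1)^{2·2·8}·(-1)^2·(+1)^2 = +1.
v=31: a=31^0·(≡16), b=31^-2·(≡8) mod 31; (16|31)=+1, (8|31)=+1; (−1)^{0·-2·15}·(+1)^-2·(+1)^0 = +1.
v=3: a=3^1·(≡2), b=3^4·(≡1) mod 3; (2|3)=-1, (1|3)=+1; (−1)^{1·4·1}·(-1)^4·(+1)^1 = +1.
v=5: a=5^0·(≡4), b=5^-1·(≡1) mod 5; (4|5)=+1, (1|5)=+1; (−1)^{0·-1·2}·(+1)^-1·(+1)^0 = +1.
|Ram(-6006, 70)| = 2, even; anisotropic at {7, 13}.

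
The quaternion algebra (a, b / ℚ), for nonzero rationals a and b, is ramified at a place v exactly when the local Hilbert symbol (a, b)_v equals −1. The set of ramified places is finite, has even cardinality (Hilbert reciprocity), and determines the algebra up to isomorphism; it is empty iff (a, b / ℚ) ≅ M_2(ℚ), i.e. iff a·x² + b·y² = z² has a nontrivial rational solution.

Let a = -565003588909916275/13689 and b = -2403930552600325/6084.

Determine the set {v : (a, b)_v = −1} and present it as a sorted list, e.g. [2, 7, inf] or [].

(a, b) ≡ (-3139339, -37) mod (ℚ^×)²; places V = {2, 3, 5, 7, 13, 17, 19, 23, 31, 37, ∞}.
(a,b)_31: α=3, u≡1; β=2, v≡5 (mod 31); (1|31)=+1, (5|31)=+1; sign (−1)^0·+1^2·+1^3 = +1.
(a,b)_3: α=-4, u≡2; β=-2, v≡2 (mod 3); (2|3)=-1, (2|3)=-1; sign (−1)^0·-1^-2·-1^-4 = +1.
(a,b)_7: α=3, u≡5; β=2, v≡6 (mod 7); (5|7)=-1, (6|7)=-1; sign (−1)^0·-1^2·-1^3 = -1.
(a,b)_19: α=0, u≡12; β=2, v≡7 (mod 19); (12|19)=-1, (7|19)=+1; sign (−1)^0·-1^2·+1^0 = +1.
(a,b)_2: α=0, β=-2; u≡5, v≡3 (mod 8); ε(u)ε(v)=0·1, αω(v)=0·1, βω(u)=-2·1; sum ≡ 0  ⇒  +1.
(a,b)_13: α=-2, u≡8; β=-2, v≡7 (mod 13); (8|13)=-1, (7|13)=-1; sign (−1)^0·-1^-2·-1^-2 = +1.
(a,b)_23: α=3, u≡3; β=2, v≡12 (mod 23); (3|23)=+1, (12|23)=+1; sign (−1)^0·+1^2·+1^3 = +1.
(a,b)_5: α=2, u≡1; β=2, v≡3 (mod 5); (1|5)=+1, (3|5)=-1; sign (−1)^0·+1^2·-1^2 = +1.
(a,b)_17: α=3, u≡1; β=2, v≡6 (mod 17); (1|17)=+1, (6|17)=-1; sign (−1)^0·+1^2·-1^3 = -1.
(a,b)_∞: sgn(-3139339)=−, sgn(-37)=−, so -1.
(a,b)_37: α=1, u≡35; β=1, v≡16 (mod 37); (35|37)=-1, (16|37)=+1; sign (−1)^0·-1^1·+1^1 = -1.
(-3139339, -37 / ℚ) ramifies at {7, 17, 37, ∞}: a division algebra.

[7, 17, 37, inf]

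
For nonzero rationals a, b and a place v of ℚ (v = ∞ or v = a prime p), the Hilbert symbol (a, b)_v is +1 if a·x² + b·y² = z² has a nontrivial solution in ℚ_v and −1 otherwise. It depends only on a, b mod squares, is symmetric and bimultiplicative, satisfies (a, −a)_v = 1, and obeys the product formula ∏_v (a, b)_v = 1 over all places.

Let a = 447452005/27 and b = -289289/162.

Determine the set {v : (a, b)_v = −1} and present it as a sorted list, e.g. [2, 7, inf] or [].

[2, 3, 5, 11]

(a, b) ≡ (15015, -2002) mod (ℚ^×)²; places V = {2, 3, 5, 7, 11, 13, 17, 23, ∞}.
(a,b)_11: α=1, u≡1; β=1, v≡3 (mod 11); (1|11)=+1, (3|11)=+1; sign (−1)^1·+1^1·+1^1 = -1.
(a,b)_7: α=1, u≡3; β=1, v≡1 (mod 7); (3|7)=-1, (1|7)=+1; sign (−1)^1·-1^1·+1^1 = +1.
(a,b)_∞: sgn(15015)=+, sgn(-2002)=−, so +1.
(a,b)_13: α=3, u≡7; β=1, v≡7 (mod 13); (7|13)=-1, (7|13)=-1; sign (−1)^0·-1^1·-1^3 = +1.
(a,b)_17: α=0, u≡2; β=2, v≡4 (mod 17); (2|17)=+1, (4|17)=+1; sign (−1)^0·+1^2·+1^0 = +1.
(a,b)_2: α=0, β=-1; u≡7, v≡7 (mod 8); ε(u)ε(v)=1·1, αω(v)=0·0, βω(u)=-1·0; sum ≡ 1  ⇒  -1.
(a,b)_3: α=-3, u≡1; β=-4, v≡2 (mod 3); (1|3)=+1, (2|3)=-1; sign (−1)^0·+1^-4·-1^-3 = -1.
(a,b)_23: α=2, u≡5; β=0, v≡5 (mod 23); (5|23)=-1, (5|23)=-1; sign (−1)^0·-1^0·-1^2 = +1.
(a,b)_5: α=1, u≡3; β=0, v≡3 (mod 5); (3|5)=-1, (3|5)=-1; sign (−1)^0·-1^0·-1^1 = -1.
|Ram(15015, -2002)| = 4, even; anisotropic at {2, 3, 5, 11}.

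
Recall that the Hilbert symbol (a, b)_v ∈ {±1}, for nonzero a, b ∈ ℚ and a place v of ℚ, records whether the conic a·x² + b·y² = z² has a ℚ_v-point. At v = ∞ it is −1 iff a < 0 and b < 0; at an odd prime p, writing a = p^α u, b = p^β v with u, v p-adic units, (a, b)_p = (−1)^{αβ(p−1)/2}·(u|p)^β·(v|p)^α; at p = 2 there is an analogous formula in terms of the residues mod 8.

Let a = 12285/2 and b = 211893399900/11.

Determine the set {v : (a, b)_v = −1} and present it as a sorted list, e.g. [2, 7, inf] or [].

(a, b) ≡ (2730, 429) mod (ℚ^×)²; places V = {2, 3, 5, 7, 11, 13, ∞}.
(a,b)_2: α=-1, β=2; u≡5, v≡5 (mod 8); ε(u)ε(v)=0·0, αω(v)=-1·1, βω(u)=2·1; sum ≡ 1  ⇒  -1.
(a,b)_13: α=1, u≡11; β=3, v≡7 (mod 13); (11|13)=-1, (7|13)=-1; sign (−1)^0·-1^3·-1^1 = +1.
(a,b)_11: α=0, u≡10; β=-1, v≡6 (mod 11); (10|11)=-1, (6|11)=-1; sign (−1)^0·-1^-1·-1^0 = -1.
(a,b)_7: α=1, u≡6; β=2, v≡4 (mod 7); (6|7)=-1, (4|7)=+1; sign (−1)^0·-1^2·+1^1 = +1.
(a,b)_3: α=3, u≡1; β=9, v≡2 (mod 3); (1|3)=+1, (2|3)=-1; sign (−1)^1·+1^9·-1^3 = +1.
(a,b)_∞: sgn(2730)=+, sgn(429)=+, so +1.
(a,b)_5: α=1, u≡1; β=2, v≡1 (mod 5); (1|5)=+1, (1|5)=+1; sign (−1)^0·+1^2·+1^1 = +1.
Ram(2730, 429) = {2, 11}; no ℚ_2-point on the conic.

[2, 11]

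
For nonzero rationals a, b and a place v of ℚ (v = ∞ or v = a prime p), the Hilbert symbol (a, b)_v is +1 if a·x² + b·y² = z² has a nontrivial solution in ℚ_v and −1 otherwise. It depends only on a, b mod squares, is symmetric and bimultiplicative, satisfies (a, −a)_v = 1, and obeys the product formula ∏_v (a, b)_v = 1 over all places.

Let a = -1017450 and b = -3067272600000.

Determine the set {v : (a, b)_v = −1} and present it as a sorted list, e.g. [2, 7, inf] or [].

Mod squares: a ≡ -4522, b ≡ -15. Check v ∈ {∞, 2, 3, 5, 7, 17, 19}.
v=7: a=7^1·(≡5), b=7^2·(≡5) mod 7; (5|7)=-1, (5|7)=-1; (−1)^{1·2·3}·(-1)^2·(-1)^1 = -1.
v=19: a=19^1·(≡11), b=19^2·(≡6) mod 19; (11|19)=+1, (6|19)=+1; (−1)^{1·2·9}·(+1)^2·(+1)^1 = +1.
v=5: a=5^2·(≡2), b=5^5·(≡3) mod 5; (2|5)=-1, (3|5)=-1; (−1)^{2·5·2}·(-1)^5·(-1)^2 = -1.
v=17: a=17^1·(≡7), b=17^2·(≡16) mod 17; (7|17)=-1, (16|17)=+1; (−1)^{1·2·8}·(-1)^2·(+1)^1 = +1.
v=2: v_2(a)=1, v_2(b)=6; units ≡ 3, 1 (mod 8); ε·ε+αω+βω = 1·0+1·0+6·1 ≡ 0  ⇒  (a,b)_2 = +1.
v=∞: -4522 < 0 and -15 < 0  ⇒  (a,b)_∞ = -1.
v=3: a=3^2·(≡2), b=3^1·(≡1) mod 3; (2|3)=-1, (1|3)=+1; (−1)^{2·1·1}·(-1)^1·(+1)^2 = -1.
(-4522, -15 / ℚ) ramifies at {3, 5, 7, ∞}: a division algebra.

[3, 5, 7, inf]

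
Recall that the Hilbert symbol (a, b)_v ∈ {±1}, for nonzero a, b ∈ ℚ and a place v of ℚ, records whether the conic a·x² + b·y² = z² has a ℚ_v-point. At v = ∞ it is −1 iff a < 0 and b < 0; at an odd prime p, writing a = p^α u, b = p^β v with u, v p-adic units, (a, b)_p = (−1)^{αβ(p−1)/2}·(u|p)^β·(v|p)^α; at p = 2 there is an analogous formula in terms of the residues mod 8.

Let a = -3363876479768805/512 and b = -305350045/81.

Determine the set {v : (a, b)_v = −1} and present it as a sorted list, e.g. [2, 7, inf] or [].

[5, 7, 13, inf]

(a, b) ≡ (-10010, -5005) mod (ℚ^×)²; places V = {2, 3, 5, 7, 11, 13, 19, ∞}.
(a,b)_19: α=0, u≡12; β=2, v≡7 (mod 19); (12|19)=-1, (7|19)=+1; sign (−1)^0·-1^2·+1^0 = +1.
(a,b)_3: α=4, u≡1; β=-4, v≡2 (mod 3); (1|3)=+1, (2|3)=-1; sign (−1)^0·+1^-4·-1^4 = +1.
(a,b)_13: α=5, u≡4; β=3, v≡8 (mod 13); (4|13)=+1, (8|13)=-1; sign (−1)^0·+1^3·-1^5 = -1.
(a,b)_5: α=1, u≡2; β=1, v≡1 (mod 5); (2|5)=-1, (1|5)=+1; sign (−1)^0·-1^1·+1^1 = -1.
(a,b)_∞: sgn(-10010)=−, sgn(-5005)=−, so -1.
(a,b)_11: α=3, u≡4; β=1, v≡8 (mod 11); (4|11)=+1, (8|11)=-1; sign (−1)^1·+1^1·-1^3 = +1.
(a,b)_2: α=-9, β=0; u≡3, v≡3 (mod 8); ε(u)ε(v)=1·1, αω(v)=-9·1, βω(u)=0·1; sum ≡ 0  ⇒  +1.
(a,b)_7: α=5, u≡6; β=1, v≡6 (mod 7); (6|7)=-1, (6|7)=-1; sign (−1)^1·-1^1·-1^5 = -1.
Ram(-10010, -5005) = {5, 7, 13, ∞}; no ℚ_5-point on the conic.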